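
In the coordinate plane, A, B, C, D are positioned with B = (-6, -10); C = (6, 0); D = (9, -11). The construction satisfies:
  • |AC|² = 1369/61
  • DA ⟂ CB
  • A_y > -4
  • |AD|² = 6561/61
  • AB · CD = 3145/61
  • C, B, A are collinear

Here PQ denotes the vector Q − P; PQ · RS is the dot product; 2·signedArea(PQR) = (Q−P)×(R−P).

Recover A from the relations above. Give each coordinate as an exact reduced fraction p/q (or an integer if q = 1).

A = (144/61, -185/61)

1. A_x = 144/61  [C, B, A are collinear ∩ DA ⟂ CB]
2. A_y = -185/61  [C, B, A are collinear ∩ DA ⟂ CB]
   → A = (144/61, -185/61)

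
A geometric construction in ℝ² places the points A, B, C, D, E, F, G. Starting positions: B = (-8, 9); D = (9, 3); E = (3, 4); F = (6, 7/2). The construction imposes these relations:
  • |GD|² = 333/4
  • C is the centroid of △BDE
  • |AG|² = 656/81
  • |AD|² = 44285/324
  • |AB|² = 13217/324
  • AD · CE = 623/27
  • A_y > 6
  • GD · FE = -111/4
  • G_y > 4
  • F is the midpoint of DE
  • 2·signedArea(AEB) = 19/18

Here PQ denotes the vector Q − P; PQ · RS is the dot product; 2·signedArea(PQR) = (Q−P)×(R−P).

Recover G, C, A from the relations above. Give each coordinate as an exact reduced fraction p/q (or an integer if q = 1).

1. G_x = 0  [line 3·x + -1/2·y + 9/4 = 0 ∩ |GD|² = 333/4]
2. G_y = 9/2  [line 3·x + -1/2·y + 9/4 = 0 ∩ |GD|² = 333/4]
   → G = (0, 9/2)
3. C_x = 4/3  [C is the centroid of △BDE]
4. C_y = 16/3  [C is the centroid of △BDE]
   → C = (4/3, 16/3)
5. A_x = -20/9  [AD · CE = 623/27 ∩ 2·signedArea(AEB) = 19/18]
6. A_y = 113/18  [AD · CE = 623/27 ∩ 2·signedArea(AEB) = 19/18]
   → A = (-20/9, 113/18)

A = (-20/9, 113/18)
C = (4/3, 16/3)
G = (0, 9/2)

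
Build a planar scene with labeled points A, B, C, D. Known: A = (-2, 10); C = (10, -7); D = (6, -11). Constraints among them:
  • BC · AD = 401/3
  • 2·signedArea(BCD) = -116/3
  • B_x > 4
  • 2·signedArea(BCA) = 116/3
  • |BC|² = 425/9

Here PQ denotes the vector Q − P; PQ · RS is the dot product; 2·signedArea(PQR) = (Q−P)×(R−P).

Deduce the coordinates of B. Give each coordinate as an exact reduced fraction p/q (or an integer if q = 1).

B = (14/3, -8/3)

1. B_x = 14/3  [2·signedArea(BCA) = 116/3 ∩ BC · AD = 401/3]
2. B_y = -8/3  [2·signedArea(BCA) = 116/3 ∩ BC · AD = 401/3]
   → B = (14/3, -8/3)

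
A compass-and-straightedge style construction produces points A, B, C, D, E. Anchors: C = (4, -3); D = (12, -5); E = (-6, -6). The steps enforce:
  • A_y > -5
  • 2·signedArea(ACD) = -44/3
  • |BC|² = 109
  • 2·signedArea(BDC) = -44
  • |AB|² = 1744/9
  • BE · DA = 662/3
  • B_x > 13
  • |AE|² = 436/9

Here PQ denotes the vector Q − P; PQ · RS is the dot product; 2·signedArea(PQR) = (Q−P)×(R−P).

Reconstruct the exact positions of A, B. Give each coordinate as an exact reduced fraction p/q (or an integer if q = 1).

A = (2/3, -4)
B = (14, 0)

1. B_x = 14  [line -2·x + -8·y + 28 = 0 ∩ |BC|² = 109]
2. B_y = 0  [line -2·x + -8·y + 28 = 0 ∩ |BC|² = 109]
   → B = (14, 0)
3. A_x = 2/3  [2·signedArea(ACD) = -44/3 ∩ BE · DA = 662/3]
4. A_y = -4  [2·signedArea(ACD) = -44/3 ∩ BE · DA = 662/3]
   → A = (2/3, -4)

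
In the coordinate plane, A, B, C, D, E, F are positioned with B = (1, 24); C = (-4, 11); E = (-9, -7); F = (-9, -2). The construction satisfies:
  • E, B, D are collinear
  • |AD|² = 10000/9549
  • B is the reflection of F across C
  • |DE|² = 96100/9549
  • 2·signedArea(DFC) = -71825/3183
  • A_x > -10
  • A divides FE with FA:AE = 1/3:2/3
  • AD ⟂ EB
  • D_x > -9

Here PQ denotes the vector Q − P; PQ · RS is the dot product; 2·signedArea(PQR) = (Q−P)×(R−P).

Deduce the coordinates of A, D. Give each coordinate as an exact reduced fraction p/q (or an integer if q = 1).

A = (-9, -11/3)
D = (-25547/3183, -12671/3183)

1. A_x = -9  [A divides FE with FA:AE = 1/3:2/3]
2. A_y = -11/3  [A divides FE with FA:AE = 1/3:2/3]
   → A = (-9, -11/3)
3. D_x = -25547/3183  [E, B, D are collinear ∩ AD ⟂ EB]
4. D_y = -12671/3183  [E, B, D are collinear ∩ AD ⟂ EB]
   → D = (-25547/3183, -12671/3183)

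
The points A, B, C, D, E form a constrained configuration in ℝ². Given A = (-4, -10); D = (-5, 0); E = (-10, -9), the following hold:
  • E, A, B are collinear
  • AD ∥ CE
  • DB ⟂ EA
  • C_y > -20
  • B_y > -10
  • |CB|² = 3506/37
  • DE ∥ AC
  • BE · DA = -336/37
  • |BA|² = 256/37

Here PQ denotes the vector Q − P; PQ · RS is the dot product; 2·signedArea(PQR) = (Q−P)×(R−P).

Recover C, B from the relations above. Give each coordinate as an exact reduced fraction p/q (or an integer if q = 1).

1. C_x = -9  [AD ∥ CE ∩ DE ∥ AC]
2. C_y = -19  [AD ∥ CE ∩ DE ∥ AC]
   → C = (-9, -19)
3. B_x = -244/37  [E, A, B are collinear ∩ DB ⟂ EA]
4. B_y = -354/37  [E, A, B are collinear ∩ DB ⟂ EA]
   → B = (-244/37, -354/37)

B = (-244/37, -354/37)
C = (-9, -19)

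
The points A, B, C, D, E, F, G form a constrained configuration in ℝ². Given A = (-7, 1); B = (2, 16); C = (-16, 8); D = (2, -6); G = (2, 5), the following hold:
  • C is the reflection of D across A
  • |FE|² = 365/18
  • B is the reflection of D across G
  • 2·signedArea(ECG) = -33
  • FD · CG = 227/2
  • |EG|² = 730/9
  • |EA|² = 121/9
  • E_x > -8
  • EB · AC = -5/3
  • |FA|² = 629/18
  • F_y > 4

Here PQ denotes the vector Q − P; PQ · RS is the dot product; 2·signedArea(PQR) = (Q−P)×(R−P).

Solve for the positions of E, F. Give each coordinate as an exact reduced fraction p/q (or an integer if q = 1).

E = (-7, 14/3)
F = (-5/2, 29/6)

1. E_x = -7  [2·signedArea(ECG) = -33 ∩ EB · AC = -5/3]
2. E_y = 14/3  [2·signedArea(ECG) = -33 ∩ EB · AC = -5/3]
   → E = (-7, 14/3)
3. F_x = -5/2  [line -18·x + 3·y + -119/2 = 0 ∩ |FA|² = 629/18]
4. F_y = 29/6  [line -18·x + 3·y + -119/2 = 0 ∩ |FA|² = 629/18]
   → F = (-5/2, 29/6)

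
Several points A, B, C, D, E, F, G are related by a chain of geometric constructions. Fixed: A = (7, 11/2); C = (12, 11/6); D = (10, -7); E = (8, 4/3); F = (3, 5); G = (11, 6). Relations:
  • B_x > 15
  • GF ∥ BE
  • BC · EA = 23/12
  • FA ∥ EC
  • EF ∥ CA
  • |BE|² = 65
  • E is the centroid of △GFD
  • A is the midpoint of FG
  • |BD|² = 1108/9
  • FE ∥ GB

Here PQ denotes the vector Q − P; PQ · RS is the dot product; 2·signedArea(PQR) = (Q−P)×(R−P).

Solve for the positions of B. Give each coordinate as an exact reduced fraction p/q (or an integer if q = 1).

B = (16, 7/3)

1. B_x = 16  [GF ∥ BE ∩ FE ∥ GB]
2. B_y = 7/3  [GF ∥ BE ∩ FE ∥ GB]
   → B = (16, 7/3)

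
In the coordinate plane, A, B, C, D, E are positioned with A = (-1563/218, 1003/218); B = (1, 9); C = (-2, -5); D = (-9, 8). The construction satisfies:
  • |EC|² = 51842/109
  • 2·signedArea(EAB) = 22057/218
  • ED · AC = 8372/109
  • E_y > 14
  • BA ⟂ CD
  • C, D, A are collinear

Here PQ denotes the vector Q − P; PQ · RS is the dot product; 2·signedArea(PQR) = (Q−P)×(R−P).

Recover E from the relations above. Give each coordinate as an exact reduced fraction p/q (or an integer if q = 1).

E = (-1345/109, 1548/109)

1. E_x = -1345/109  [line -959/218·x + 1781/218·y + -37127/218 = 0 ∩ |EC|² = 51842/109]
2. E_y = 1548/109  [line -959/218·x + 1781/218·y + -37127/218 = 0 ∩ |EC|² = 51842/109]
   → E = (-1345/109, 1548/109)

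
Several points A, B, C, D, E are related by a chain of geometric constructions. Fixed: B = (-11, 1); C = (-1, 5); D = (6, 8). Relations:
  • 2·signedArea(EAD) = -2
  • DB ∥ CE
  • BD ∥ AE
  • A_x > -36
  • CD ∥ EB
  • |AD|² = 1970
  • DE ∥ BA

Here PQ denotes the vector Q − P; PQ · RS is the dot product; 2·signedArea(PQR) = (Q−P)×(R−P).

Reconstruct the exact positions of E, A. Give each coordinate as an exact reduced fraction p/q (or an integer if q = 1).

1. E_x = -18  [CD ∥ EB ∩ DB ∥ CE]
2. E_y = -2  [CD ∥ EB ∩ DB ∥ CE]
   → E = (-18, -2)
3. A_x = -35  [BD ∥ AE ∩ DE ∥ BA]
4. A_y = -9  [BD ∥ AE ∩ DE ∥ BA]
   → A = (-35, -9)

A = (-35, -9)
E = (-18, -2)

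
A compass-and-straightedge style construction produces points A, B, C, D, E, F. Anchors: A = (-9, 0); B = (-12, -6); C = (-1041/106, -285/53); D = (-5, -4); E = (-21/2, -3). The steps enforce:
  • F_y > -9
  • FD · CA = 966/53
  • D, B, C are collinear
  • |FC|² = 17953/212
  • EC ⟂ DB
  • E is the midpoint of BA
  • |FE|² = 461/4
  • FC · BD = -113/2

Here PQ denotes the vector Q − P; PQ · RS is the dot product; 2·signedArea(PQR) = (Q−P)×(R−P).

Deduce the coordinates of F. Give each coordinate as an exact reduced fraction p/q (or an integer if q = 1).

F = (-1, -8)

1. F_x = -1  [FC · BD = -113/2 ∩ FD · CA = 966/53]
2. F_y = -8  [FC · BD = -113/2 ∩ FD · CA = 966/53]
   → F = (-1, -8)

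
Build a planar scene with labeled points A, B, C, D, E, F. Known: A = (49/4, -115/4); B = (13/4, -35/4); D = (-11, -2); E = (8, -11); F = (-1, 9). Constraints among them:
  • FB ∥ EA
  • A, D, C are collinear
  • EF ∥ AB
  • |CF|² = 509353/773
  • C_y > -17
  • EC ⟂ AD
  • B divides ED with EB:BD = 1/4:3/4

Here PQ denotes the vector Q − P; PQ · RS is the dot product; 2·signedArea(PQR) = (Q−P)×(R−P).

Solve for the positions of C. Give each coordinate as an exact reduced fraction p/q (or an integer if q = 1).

C = (1262/773, -12781/773)

1. C_x = 1262/773  [A, D, C are collinear ∩ EC ⟂ AD]
2. C_y = -12781/773  [A, D, C are collinear ∩ EC ⟂ AD]
   → C = (1262/773, -12781/773)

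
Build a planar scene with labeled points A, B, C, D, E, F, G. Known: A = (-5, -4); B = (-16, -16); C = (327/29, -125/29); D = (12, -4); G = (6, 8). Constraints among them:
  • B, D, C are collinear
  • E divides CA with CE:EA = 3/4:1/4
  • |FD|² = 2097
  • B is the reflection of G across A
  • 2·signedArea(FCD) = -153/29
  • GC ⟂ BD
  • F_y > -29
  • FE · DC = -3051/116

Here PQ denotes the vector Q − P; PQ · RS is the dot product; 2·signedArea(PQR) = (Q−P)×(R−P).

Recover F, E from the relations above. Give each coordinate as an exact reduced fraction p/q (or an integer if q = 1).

E = (-27/29, -473/116)
F = (-27, -28)

1. E_x = -27/29  [E divides CA with CE:EA = 3/4:1/4]
2. E_y = -473/116  [E divides CA with CE:EA = 3/4:1/4]
   → E = (-27/29, -473/116)
3. F_x = -27  [FE · DC = -3051/116 ∩ 2·signedArea(FCD) = -153/29]
4. F_y = -28  [FE · DC = -3051/116 ∩ 2·signedArea(FCD) = -153/29]
   → F = (-27, -28)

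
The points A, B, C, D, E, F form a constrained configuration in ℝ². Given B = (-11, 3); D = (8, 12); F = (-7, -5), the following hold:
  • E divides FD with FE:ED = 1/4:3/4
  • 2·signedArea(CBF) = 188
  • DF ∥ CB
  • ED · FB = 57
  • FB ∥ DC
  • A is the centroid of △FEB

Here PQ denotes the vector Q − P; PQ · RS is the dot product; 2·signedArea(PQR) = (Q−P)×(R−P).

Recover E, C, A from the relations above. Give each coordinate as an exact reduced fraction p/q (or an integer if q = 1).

1. E_x = -13/4  [E divides FD with FE:ED = 1/4:3/4]
2. E_y = -3/4  [E divides FD with FE:ED = 1/4:3/4]
   → E = (-13/4, -3/4)
3. C_x = 4  [DF ∥ CB ∩ FB ∥ DC]
4. C_y = 20  [DF ∥ CB ∩ FB ∥ DC]
   → C = (4, 20)
5. A_x = -85/12  [A is the centroid of △FEB]
6. A_y = -11/12  [A is the centroid of △FEB]
   → A = (-85/12, -11/12)

A = (-85/12, -11/12)
C = (4, 20)
E = (-13/4, -3/4)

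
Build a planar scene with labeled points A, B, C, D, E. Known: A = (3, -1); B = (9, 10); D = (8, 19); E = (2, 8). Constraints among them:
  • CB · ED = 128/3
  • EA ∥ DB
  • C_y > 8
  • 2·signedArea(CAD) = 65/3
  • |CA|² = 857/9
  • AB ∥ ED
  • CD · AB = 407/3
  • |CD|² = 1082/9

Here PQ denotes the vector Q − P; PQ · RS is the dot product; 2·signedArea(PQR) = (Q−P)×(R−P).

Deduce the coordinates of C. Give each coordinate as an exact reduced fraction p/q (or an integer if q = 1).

C = (13/3, 26/3)

1. C_x = 13/3  [CB · ED = 128/3 ∩ 2·signedArea(CAD) = 65/3]
2. C_y = 26/3  [CB · ED = 128/3 ∩ 2·signedArea(CAD) = 65/3]
   → C = (13/3, 26/3)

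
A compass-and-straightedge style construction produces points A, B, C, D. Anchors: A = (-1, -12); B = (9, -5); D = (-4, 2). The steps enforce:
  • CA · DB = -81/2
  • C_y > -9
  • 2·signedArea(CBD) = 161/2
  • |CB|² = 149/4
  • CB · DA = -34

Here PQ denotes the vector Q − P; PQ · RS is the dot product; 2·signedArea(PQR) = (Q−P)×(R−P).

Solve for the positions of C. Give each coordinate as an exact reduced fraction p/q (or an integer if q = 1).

1. C_x = 4  [CA · DB = -81/2 ∩ 2·signedArea(CBD) = 161/2]
2. C_y = -17/2  [CA · DB = -81/2 ∩ 2·signedArea(CBD) = 161/2]
   → C = (4, -17/2)

C = (4, -17/2)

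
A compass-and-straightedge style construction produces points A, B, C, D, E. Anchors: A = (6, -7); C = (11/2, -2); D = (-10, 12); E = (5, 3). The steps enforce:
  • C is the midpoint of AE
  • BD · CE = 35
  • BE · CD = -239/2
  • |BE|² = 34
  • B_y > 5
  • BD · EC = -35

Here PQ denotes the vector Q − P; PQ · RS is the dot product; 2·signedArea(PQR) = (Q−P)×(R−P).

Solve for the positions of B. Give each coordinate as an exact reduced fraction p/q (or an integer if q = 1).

B = (0, 6)

1. B_x = 0  [BE · CD = -239/2 ∩ BD · EC = -35]
2. B_y = 6  [BE · CD = -239/2 ∩ BD · EC = -35]
   → B = (0, 6)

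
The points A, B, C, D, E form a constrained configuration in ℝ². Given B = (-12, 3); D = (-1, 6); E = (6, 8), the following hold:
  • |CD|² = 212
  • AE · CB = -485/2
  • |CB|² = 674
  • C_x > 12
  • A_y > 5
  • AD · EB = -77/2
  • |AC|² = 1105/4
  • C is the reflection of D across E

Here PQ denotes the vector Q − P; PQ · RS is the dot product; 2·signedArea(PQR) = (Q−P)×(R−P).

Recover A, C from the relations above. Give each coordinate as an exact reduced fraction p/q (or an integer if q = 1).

A = (-3, 11/2)
C = (13, 10)

1. C_x = 13  [C is the reflection of D across E]
2. C_y = 10  [C is the reflection of D across E]
   → C = (13, 10)
3. A_x = -3  [AE · CB = -485/2 ∩ AD · EB = -77/2]
4. A_y = 11/2  [AE · CB = -485/2 ∩ AD · EB = -77/2]
   → A = (-3, 11/2)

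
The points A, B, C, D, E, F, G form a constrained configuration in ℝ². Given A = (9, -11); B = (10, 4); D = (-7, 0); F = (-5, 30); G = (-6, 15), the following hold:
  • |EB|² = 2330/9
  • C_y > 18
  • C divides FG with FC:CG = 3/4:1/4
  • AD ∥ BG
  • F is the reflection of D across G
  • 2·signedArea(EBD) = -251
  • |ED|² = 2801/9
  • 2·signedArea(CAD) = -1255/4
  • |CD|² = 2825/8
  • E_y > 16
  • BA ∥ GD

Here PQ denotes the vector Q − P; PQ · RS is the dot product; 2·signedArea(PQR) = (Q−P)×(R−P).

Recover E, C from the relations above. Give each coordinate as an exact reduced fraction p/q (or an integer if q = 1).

C = (-23/4, 75/4)
E = (-1/3, 49/3)

1. E_x = -1/3  [line 4·x + -17·y + 279 = 0 ∩ |ED|² = 2801/9]
2. E_y = 49/3  [line 4·x + -17·y + 279 = 0 ∩ |ED|² = 2801/9]
   → E = (-1/3, 49/3)
3. C_x = -23/4  [C divides FG with FC:CG = 3/4:1/4]
4. C_y = 75/4  [C divides FG with FC:CG = 3/4:1/4]
   → C = (-23/4, 75/4)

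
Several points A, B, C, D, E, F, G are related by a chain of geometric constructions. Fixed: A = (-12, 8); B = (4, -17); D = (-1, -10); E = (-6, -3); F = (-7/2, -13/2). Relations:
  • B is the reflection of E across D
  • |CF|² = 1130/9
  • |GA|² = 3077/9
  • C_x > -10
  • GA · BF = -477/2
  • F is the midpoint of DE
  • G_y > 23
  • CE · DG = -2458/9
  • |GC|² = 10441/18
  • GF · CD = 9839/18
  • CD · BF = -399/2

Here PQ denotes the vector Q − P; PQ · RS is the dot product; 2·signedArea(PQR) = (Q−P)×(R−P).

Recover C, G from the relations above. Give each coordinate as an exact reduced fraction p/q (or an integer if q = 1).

C = (-55/6, 19/6)
G = (-67/3, 70/3)

1. C_x = -55/6  [line 15/2·x + -21/2·y + 102 = 0 ∩ |CF|² = 1130/9]
2. C_y = 19/6  [line 15/2·x + -21/2·y + 102 = 0 ∩ |CF|² = 1130/9]
   → C = (-55/6, 19/6)
3. G_x = -67/3  [GA · BF = -477/2 ∩ GF · CD = 9839/18]
4. G_y = 70/3  [GA · BF = -477/2 ∩ GF · CD = 9839/18]
   → G = (-67/3, 70/3)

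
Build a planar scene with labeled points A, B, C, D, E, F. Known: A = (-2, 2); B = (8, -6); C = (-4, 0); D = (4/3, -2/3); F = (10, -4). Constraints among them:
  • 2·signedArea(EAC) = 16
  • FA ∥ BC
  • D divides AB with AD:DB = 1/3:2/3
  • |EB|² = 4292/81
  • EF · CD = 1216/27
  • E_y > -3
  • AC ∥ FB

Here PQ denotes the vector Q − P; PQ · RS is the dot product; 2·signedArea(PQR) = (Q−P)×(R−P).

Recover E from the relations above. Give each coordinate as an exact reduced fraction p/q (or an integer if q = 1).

E = (16/9, -20/9)

1. E_x = 16/9  [2·signedArea(EAC) = 16 ∩ EF · CD = 1216/27]
2. E_y = -20/9  [2·signedArea(EAC) = 16 ∩ EF · CD = 1216/27]
   → E = (16/9, -20/9)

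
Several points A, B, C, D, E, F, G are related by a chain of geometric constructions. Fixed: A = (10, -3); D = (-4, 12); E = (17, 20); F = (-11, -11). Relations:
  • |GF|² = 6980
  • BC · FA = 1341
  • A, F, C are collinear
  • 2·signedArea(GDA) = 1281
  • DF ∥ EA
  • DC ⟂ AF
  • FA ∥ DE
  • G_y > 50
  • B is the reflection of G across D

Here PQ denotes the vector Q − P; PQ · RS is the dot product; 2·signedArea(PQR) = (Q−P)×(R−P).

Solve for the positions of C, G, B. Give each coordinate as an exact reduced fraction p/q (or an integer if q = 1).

1. C_x = 1396/505  [A, F, C are collinear ∩ DC ⟂ AF]
2. C_y = -2907/505  [A, F, C are collinear ∩ DC ⟂ AF]
   → C = (1396/505, -2907/505)
3. G_x = 45  [line 15·x + 14·y + -1389 = 0 ∩ |GF|² = 6980]
4. G_y = 51  [line 15·x + 14·y + -1389 = 0 ∩ |GF|² = 6980]
   → G = (45, 51)
5. B_x = -53  [B is the reflection of G across D]
6. B_y = -27  [B is the reflection of G across D]
   → B = (-53, -27)

B = (-53, -27)
C = (1396/505, -2907/505)
G = (45, 51)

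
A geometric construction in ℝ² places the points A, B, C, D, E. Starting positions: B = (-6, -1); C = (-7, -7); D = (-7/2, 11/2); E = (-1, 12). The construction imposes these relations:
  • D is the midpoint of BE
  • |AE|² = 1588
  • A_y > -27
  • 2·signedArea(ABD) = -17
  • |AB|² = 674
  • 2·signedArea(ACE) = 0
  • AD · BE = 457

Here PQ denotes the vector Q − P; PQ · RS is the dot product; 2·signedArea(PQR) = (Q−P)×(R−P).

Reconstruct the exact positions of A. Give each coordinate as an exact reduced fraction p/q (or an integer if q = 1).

1. A_x = -13  [2·signedArea(ACE) = 0 ∩ AD · BE = 457]
2. A_y = -26  [2·signedArea(ACE) = 0 ∩ AD · BE = 457]
   → A = (-13, -26)

A = (-13, -26)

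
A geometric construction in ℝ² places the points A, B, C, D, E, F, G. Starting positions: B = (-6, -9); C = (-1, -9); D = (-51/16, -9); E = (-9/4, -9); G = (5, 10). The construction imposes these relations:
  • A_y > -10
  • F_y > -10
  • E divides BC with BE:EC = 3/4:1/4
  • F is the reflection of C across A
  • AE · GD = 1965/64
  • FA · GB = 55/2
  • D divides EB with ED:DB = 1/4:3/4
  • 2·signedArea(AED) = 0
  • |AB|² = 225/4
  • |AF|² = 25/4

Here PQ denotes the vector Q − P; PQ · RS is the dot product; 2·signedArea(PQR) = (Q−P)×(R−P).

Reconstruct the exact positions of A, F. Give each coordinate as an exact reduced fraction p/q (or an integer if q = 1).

1. A_x = 3/2  [2·signedArea(AED) = 0 ∩ AE · GD = 1965/64]
2. A_y = -9  [2·signedArea(AED) = 0 ∩ AE · GD = 1965/64]
   → A = (3/2, -9)
3. F_x = 4  [F is the reflection of C across A]
4. F_y = -9  [F is the reflection of C across A]
   → F = (4, -9)

A = (3/2, -9)
F = (4, -9)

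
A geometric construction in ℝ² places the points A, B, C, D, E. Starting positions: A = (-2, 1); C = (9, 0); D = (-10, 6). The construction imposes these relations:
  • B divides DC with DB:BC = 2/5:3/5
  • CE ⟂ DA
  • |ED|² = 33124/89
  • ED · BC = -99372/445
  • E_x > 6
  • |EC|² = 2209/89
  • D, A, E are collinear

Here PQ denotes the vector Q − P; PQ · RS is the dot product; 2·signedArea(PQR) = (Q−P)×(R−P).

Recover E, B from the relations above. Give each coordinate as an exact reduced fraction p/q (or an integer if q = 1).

1. E_x = 566/89  [D, A, E are collinear ∩ CE ⟂ DA]
2. E_y = -376/89  [D, A, E are collinear ∩ CE ⟂ DA]
   → E = (566/89, -376/89)
3. B_x = -12/5  [B divides DC with DB:BC = 2/5:3/5]
4. B_y = 18/5  [B divides DC with DB:BC = 2/5:3/5]
   → B = (-12/5, 18/5)

B = (-12/5, 18/5)
E = (566/89, -376/89)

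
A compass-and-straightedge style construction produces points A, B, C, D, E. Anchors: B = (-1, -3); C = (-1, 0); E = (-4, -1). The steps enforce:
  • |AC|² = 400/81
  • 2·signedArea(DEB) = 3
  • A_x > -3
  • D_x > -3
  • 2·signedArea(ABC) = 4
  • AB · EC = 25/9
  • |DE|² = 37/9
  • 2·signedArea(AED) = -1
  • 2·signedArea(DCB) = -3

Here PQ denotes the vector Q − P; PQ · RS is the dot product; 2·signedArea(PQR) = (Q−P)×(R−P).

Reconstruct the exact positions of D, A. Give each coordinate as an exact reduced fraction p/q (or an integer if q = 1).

A = (-7/3, -16/9)
D = (-2, -4/3)

1. D_x = -2  [2·signedArea(DEB) = 3 ∩ 2·signedArea(DCB) = -3]
2. D_y = -4/3  [2·signedArea(DEB) = 3 ∩ 2·signedArea(DCB) = -3]
   → D = (-2, -4/3)
3. A_x = -7/3  [2·signedArea(ABC) = 4 ∩ 2·signedArea(AED) = -1]
4. A_y = -16/9  [2·signedArea(ABC) = 4 ∩ 2·signedArea(AED) = -1]
   → A = (-7/3, -16/9)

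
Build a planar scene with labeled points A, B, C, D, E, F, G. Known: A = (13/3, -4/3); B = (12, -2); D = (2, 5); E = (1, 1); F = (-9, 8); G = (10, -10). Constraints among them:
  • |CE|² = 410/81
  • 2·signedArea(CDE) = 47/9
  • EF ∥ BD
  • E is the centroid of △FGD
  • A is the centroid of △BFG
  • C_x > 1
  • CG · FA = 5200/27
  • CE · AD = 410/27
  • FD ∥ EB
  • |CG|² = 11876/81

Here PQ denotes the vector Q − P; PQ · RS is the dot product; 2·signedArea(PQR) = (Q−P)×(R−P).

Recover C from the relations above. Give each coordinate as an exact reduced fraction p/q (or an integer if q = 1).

1. C_x = 16/9  [CG · FA = 5200/27 ∩ 2·signedArea(CDE) = 47/9]
2. C_y = -10/9  [CG · FA = 5200/27 ∩ 2·signedArea(CDE) = 47/9]
   → C = (16/9, -10/9)

C = (16/9, -10/9)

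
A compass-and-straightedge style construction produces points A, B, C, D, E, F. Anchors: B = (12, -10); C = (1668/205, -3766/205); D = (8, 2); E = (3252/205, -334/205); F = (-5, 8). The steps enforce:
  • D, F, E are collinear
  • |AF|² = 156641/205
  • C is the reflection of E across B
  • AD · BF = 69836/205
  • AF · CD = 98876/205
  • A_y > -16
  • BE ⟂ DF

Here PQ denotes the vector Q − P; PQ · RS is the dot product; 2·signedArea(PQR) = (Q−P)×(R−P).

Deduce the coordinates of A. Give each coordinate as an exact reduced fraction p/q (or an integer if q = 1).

A = (1932/205, -3194/205)

1. A_x = 1932/205  [AF · CD = 98876/205 ∩ AD · BF = 69836/205]
2. A_y = -3194/205  [AF · CD = 98876/205 ∩ AD · BF = 69836/205]
   → A = (1932/205, -3194/205)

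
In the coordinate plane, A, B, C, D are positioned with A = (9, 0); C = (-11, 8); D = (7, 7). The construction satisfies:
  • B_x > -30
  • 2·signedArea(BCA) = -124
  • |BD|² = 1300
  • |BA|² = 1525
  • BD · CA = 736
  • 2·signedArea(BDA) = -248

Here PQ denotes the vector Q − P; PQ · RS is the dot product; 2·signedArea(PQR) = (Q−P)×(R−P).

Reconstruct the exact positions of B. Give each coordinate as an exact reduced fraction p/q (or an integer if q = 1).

B = (-29, 9)

1. B_x = -29  [2·signedArea(BDA) = -248 ∩ BD · CA = 736]
2. B_y = 9  [2·signedArea(BDA) = -248 ∩ BD · CA = 736]
   → B = (-29, 9)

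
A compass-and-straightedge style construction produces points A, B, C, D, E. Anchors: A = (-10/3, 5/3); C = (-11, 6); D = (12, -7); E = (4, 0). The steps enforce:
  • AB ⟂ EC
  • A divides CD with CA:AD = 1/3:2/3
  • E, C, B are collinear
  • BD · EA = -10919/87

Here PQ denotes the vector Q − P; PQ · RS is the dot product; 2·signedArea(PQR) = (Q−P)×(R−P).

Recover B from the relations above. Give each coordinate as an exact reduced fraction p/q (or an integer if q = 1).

1. B_x = -84/29  [E, C, B are collinear ∩ AB ⟂ EC]
2. B_y = 80/29  [E, C, B are collinear ∩ AB ⟂ EC]
   → B = (-84/29, 80/29)

B = (-84/29, 80/29)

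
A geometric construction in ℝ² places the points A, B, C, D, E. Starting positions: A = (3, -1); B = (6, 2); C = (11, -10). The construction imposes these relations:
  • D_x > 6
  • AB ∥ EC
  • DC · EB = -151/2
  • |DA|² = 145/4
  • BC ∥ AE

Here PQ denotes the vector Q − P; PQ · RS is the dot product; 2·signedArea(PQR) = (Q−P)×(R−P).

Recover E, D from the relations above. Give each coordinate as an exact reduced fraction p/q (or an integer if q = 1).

1. E_x = 8  [AB ∥ EC ∩ BC ∥ AE]
2. E_y = -13  [AB ∥ EC ∩ BC ∥ AE]
   → E = (8, -13)
3. D_x = 7  [line 2·x + -15·y + -193/2 = 0 ∩ |DA|² = 145/4]
4. D_y = -11/2  [line 2·x + -15·y + -193/2 = 0 ∩ |DA|² = 145/4]
   → D = (7, -11/2)

D = (7, -11/2)
E = (8, -13)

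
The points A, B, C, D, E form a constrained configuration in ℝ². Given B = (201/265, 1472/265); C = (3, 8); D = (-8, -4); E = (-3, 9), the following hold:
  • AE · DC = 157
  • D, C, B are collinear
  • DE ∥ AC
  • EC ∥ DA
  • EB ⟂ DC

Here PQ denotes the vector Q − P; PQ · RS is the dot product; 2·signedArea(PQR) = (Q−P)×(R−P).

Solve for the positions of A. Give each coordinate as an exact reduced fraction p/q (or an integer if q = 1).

1. A_x = -2  [DE ∥ AC ∩ EC ∥ DA]
2. A_y = -5  [DE ∥ AC ∩ EC ∥ DA]
   → A = (-2, -5)

A = (-2, -5)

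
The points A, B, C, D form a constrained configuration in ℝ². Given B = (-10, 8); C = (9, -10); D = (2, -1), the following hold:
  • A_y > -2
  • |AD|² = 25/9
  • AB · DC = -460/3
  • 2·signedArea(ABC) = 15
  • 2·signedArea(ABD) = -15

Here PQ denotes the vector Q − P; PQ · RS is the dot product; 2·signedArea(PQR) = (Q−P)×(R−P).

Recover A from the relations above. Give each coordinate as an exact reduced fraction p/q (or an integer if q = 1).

1. A_x = 1/3  [2·signedArea(ABC) = 15 ∩ AB · DC = -460/3]
2. A_y = -1  [2·signedArea(ABC) = 15 ∩ AB · DC = -460/3]
   → A = (1/3, -1)

A = (1/3, -1)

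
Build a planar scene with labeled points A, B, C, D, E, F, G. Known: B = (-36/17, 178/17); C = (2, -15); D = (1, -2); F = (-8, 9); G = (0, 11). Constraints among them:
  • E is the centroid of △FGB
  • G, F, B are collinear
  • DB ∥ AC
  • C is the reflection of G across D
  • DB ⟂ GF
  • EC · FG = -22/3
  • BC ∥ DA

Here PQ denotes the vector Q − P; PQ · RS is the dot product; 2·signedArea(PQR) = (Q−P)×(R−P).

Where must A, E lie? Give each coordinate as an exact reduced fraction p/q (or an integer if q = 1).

A = (87/17, -467/17)
E = (-172/51, 518/51)

1. A_x = 87/17  [DB ∥ AC ∩ BC ∥ DA]
2. A_y = -467/17  [DB ∥ AC ∩ BC ∥ DA]
   → A = (87/17, -467/17)
3. E_x = -172/51  [E is the centroid of △FGB]
4. E_y = 518/51  [E is the centroid of △FGB]
   → E = (-172/51, 518/51)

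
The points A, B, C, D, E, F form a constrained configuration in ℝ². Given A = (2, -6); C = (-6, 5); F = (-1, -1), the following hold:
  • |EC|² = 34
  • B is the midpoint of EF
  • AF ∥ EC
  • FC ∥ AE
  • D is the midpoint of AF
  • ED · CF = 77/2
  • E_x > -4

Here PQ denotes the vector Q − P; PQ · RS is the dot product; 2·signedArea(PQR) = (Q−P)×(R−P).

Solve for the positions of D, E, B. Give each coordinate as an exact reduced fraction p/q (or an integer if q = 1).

B = (-2, -1/2)
D = (1/2, -7/2)
E = (-3, 0)

1. D_x = 1/2  [D is the midpoint of AF]
2. D_y = -7/2  [D is the midpoint of AF]
   → D = (1/2, -7/2)
3. E_x = -3  [AF ∥ EC ∩ FC ∥ AE]
4. E_y = 0  [AF ∥ EC ∩ FC ∥ AE]
   → E = (-3, 0)
5. B_x = -2  [B is the midpoint of EF]
6. B_y = -1/2  [B is the midpoint of EF]
   → B = (-2, -1/2)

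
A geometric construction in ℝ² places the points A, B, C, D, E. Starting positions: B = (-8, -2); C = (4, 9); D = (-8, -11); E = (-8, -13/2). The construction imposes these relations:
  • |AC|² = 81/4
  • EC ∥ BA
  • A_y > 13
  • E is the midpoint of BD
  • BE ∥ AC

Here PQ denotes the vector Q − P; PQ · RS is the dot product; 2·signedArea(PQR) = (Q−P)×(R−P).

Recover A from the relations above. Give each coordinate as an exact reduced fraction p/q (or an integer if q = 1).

A = (4, 27/2)

1. A_x = 4  [BE ∥ AC ∩ EC ∥ BA]
2. A_y = 27/2  [BE ∥ AC ∩ EC ∥ BA]
   → A = (4, 27/2)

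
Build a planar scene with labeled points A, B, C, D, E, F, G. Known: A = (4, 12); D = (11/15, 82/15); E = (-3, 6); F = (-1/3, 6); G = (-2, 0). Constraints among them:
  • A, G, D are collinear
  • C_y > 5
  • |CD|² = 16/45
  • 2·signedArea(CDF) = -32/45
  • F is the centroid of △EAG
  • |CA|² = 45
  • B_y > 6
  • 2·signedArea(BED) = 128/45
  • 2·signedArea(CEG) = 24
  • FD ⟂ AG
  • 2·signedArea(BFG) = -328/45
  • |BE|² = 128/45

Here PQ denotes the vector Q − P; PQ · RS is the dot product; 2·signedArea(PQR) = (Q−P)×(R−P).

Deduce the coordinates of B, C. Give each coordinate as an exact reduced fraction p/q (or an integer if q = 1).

B = (-7/5, 98/15)
C = (1, 6)

1. B_x = -7/5  [2·signedArea(BFG) = -328/45 ∩ 2·signedArea(BED) = 128/45]
2. B_y = 98/15  [2·signedArea(BFG) = -328/45 ∩ 2·signedArea(BED) = 128/45]
   → B = (-7/5, 98/15)
3. C_x = 1  [2·signedArea(CEG) = 24 ∩ 2·signedArea(CDF) = -32/45]
4. C_y = 6  [2·signedArea(CEG) = 24 ∩ 2·signedArea(CDF) = -32/45]
   → C = (1, 6)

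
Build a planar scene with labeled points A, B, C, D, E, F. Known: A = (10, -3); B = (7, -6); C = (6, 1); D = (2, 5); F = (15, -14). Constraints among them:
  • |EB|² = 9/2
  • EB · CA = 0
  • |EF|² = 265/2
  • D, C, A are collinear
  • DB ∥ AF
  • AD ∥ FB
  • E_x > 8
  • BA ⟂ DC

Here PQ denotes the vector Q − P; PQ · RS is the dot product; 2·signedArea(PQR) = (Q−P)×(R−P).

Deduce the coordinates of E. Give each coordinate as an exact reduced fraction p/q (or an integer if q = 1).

1. E_x = 17/2  [line -4·x + 4·y + 52 = 0 ∩ |EB|² = 9/2]
2. E_y = -9/2  [line -4·x + 4·y + 52 = 0 ∩ |EB|² = 9/2]
   → E = (17/2, -9/2)

E = (17/2, -9/2)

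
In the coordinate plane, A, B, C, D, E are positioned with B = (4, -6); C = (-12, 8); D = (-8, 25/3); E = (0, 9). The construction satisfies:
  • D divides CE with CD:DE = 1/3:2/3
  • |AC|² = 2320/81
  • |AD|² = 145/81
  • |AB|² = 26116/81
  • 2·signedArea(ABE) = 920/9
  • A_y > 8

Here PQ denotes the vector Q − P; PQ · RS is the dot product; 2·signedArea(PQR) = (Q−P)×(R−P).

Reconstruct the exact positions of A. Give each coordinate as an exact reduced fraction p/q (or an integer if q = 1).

1. A_x = -20/3  [line -15·x + -4·y + -596/9 = 0 ∩ |AB|² = 26116/81]
2. A_y = 76/9  [line -15·x + -4·y + -596/9 = 0 ∩ |AB|² = 26116/81]
   → A = (-20/3, 76/9)

A = (-20/3, 76/9)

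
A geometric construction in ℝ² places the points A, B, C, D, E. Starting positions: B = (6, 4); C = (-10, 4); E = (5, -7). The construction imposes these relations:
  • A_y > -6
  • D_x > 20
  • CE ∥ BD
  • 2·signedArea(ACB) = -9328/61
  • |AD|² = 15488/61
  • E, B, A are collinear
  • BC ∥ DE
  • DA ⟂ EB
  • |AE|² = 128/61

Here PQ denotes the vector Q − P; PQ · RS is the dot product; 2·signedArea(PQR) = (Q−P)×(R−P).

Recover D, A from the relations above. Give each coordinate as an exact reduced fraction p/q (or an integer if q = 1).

1. D_x = 21  [BC ∥ DE ∩ CE ∥ BD]
2. D_y = -7  [BC ∥ DE ∩ CE ∥ BD]
   → D = (21, -7)
3. A_x = 313/61  [E, B, A are collinear ∩ DA ⟂ EB]
4. A_y = -339/61  [E, B, A are collinear ∩ DA ⟂ EB]
   → A = (313/61, -339/61)

A = (313/61, -339/61)
D = (21, -7)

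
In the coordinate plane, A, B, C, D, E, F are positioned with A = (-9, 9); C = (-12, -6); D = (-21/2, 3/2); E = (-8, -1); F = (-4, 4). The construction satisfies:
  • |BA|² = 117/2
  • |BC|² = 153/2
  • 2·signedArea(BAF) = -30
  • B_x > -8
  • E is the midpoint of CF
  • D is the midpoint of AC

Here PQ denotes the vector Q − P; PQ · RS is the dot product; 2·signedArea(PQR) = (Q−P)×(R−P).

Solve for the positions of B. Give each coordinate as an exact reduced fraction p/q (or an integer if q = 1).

1. B_x = -15/2  [line 5·x + 5·y + 30 = 0 ∩ |BA|² = 117/2]
2. B_y = 3/2  [line 5·x + 5·y + 30 = 0 ∩ |BA|² = 117/2]
   → B = (-15/2, 3/2)

B = (-15/2, 3/2)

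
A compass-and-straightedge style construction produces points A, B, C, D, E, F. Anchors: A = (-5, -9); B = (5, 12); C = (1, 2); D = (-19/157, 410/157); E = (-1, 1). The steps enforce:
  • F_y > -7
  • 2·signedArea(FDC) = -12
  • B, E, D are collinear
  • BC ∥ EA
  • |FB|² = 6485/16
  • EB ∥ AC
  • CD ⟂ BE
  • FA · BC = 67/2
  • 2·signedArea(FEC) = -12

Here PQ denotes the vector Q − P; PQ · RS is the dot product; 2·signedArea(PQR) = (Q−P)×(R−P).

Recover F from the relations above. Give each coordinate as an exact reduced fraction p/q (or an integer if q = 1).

1. F_x = -7/2  [2·signedArea(FEC) = -12 ∩ FA · BC = 67/2]
2. F_y = -25/4  [2·signedArea(FEC) = -12 ∩ FA · BC = 67/2]
   → F = (-7/2, -25/4)

F = (-7/2, -25/4)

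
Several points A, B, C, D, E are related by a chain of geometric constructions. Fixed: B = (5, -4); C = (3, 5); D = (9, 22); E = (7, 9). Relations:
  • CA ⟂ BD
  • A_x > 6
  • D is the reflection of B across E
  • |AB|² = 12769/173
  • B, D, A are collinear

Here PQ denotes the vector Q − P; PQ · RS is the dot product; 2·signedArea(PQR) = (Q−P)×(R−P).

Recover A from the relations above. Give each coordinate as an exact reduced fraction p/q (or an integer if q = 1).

A = (1091/173, 777/173)

1. A_x = 1091/173  [B, D, A are collinear ∩ CA ⟂ BD]
2. A_y = 777/173  [B, D, A are collinear ∩ CA ⟂ BD]
   → A = (1091/173, 777/173)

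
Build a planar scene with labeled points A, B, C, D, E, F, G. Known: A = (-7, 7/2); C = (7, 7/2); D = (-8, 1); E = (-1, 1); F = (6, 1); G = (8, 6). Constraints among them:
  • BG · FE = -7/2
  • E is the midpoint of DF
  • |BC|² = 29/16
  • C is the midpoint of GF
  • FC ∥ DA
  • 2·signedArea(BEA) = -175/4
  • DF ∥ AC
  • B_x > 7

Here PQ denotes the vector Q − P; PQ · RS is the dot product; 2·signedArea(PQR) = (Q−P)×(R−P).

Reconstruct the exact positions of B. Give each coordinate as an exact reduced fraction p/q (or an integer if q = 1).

1. B_x = 15/2  [2·signedArea(BEA) = -175/4 ∩ BG · FE = -7/2]
2. B_y = 19/4  [2·signedArea(BEA) = -175/4 ∩ BG · FE = -7/2]
   → B = (15/2, 19/4)

B = (15/2, 19/4)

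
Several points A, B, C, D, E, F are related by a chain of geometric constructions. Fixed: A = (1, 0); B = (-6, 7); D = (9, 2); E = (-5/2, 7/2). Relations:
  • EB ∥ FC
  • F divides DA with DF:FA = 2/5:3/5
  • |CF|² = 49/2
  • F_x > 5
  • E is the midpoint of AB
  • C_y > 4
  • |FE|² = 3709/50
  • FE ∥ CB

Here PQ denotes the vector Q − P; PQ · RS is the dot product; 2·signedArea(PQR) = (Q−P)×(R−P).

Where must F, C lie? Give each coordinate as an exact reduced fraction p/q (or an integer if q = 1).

C = (23/10, 47/10)
F = (29/5, 6/5)

1. F_x = 29/5  [F divides DA with DF:FA = 2/5:3/5]
2. F_y = 6/5  [F divides DA with DF:FA = 2/5:3/5]
   → F = (29/5, 6/5)
3. C_x = 23/10  [FE ∥ CB ∩ EB ∥ FC]
4. C_y = 47/10  [FE ∥ CB ∩ EB ∥ FC]
   → C = (23/10, 47/10)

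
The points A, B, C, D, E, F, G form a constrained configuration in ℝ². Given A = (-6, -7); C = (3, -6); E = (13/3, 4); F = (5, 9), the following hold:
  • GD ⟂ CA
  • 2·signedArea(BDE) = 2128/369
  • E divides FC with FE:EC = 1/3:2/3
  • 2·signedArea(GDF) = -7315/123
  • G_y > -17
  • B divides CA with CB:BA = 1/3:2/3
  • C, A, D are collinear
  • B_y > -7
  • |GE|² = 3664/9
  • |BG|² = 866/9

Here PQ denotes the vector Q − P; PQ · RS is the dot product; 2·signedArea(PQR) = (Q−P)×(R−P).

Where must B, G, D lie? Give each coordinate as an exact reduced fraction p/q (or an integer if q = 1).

B = (0, -19/3)
D = (24/41, -257/41)
G = (5/3, -16)

1. B_x = 0  [B divides CA with CB:BA = 1/3:2/3]
2. B_y = -19/3  [B divides CA with CB:BA = 1/3:2/3]
   → B = (0, -19/3)
3. D_x = 24/41  [C, A, D are collinear ∩ 2·signedArea(BDE) = 2128/369]
4. D_y = -257/41  [C, A, D are collinear ∩ 2·signedArea(BDE) = 2128/369]
   → D = (24/41, -257/41)
5. G_x = 5/3  [2·signedArea(GDF) = -7315/123 ∩ GD ⟂ CA]
6. G_y = -16  [2·signedArea(GDF) = -7315/123 ∩ GD ⟂ CA]
   → G = (5/3, -16)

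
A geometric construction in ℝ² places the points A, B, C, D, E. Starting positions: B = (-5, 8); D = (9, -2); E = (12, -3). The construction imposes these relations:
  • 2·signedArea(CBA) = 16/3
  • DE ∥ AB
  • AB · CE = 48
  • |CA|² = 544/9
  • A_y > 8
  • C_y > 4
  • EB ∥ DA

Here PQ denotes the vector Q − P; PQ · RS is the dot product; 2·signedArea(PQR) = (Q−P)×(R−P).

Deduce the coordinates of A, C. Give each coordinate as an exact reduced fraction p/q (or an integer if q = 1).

1. A_x = -8  [DE ∥ AB ∩ EB ∥ DA]
2. A_y = 9  [DE ∥ AB ∩ EB ∥ DA]
   → A = (-8, 9)
3. C_x = -4/3  [2·signedArea(CBA) = 16/3 ∩ AB · CE = 48]
4. C_y = 5  [2·signedArea(CBA) = 16/3 ∩ AB · CE = 48]
   → C = (-4/3, 5)

A = (-8, 9)
C = (-4/3, 5)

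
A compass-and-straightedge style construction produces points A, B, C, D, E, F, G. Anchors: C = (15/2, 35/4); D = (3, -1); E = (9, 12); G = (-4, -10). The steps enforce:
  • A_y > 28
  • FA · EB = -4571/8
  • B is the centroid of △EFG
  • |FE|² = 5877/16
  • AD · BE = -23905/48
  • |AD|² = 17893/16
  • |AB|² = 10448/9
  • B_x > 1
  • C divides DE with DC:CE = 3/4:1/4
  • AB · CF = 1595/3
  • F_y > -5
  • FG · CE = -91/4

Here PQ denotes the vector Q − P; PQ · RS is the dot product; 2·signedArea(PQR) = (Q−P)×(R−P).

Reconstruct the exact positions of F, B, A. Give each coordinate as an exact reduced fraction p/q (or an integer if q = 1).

1. F_x = -3/4  [line -3/2·x + -13/4·y + -63/4 = 0 ∩ |FE|² = 5877/16]
2. F_y = -9/2  [line -3/2·x + -13/4·y + -63/4 = 0 ∩ |FE|² = 5877/16]
   → F = (-3/4, -9/2)
3. B_x = 17/12  [B is the centroid of △EFG]
4. B_y = -5/6  [B is the centroid of △EFG]
   → B = (17/12, -5/6)
5. A_x = 75/4  [FA · EB = -4571/8 ∩ AB · CF = 1595/3]
6. A_y = 57/2  [FA · EB = -4571/8 ∩ AB · CF = 1595/3]
   → A = (75/4, 57/2)

A = (75/4, 57/2)
B = (17/12, -5/6)
F = (-3/4, -9/2)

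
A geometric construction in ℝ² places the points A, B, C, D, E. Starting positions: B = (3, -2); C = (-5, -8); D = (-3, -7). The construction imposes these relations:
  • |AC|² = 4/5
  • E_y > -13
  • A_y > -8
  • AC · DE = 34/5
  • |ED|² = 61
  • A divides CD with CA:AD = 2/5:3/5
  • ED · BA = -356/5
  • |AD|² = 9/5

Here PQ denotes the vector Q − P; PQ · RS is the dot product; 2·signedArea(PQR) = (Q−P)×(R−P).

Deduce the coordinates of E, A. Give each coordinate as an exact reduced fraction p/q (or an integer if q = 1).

1. A_x = -21/5  [A divides CD with CA:AD = 2/5:3/5]
2. A_y = -38/5  [A divides CD with CA:AD = 2/5:3/5]
   → A = (-21/5, -38/5)
3. E_x = -9  [ED · BA = -356/5 ∩ AC · DE = 34/5]
4. E_y = -12  [ED · BA = -356/5 ∩ AC · DE = 34/5]
   → E = (-9, -12)

A = (-21/5, -38/5)
E = (-9, -12)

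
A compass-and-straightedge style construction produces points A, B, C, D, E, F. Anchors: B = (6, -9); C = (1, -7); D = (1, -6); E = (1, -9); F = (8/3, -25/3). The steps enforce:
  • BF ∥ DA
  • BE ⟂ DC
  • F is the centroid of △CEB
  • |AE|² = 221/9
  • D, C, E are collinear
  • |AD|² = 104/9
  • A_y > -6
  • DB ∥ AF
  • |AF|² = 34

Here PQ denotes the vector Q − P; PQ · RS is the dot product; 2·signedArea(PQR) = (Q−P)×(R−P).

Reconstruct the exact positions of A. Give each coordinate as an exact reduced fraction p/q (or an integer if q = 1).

1. A_x = -7/3  [DB ∥ AF ∩ BF ∥ DA]
2. A_y = -16/3  [DB ∥ AF ∩ BF ∥ DA]
   → A = (-7/3, -16/3)

A = (-7/3, -16/3)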